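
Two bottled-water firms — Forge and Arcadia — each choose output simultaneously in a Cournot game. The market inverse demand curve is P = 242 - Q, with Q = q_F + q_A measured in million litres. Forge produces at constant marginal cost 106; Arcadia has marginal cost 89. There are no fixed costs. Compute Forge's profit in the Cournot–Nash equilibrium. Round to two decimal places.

1573.44

Forge's profit: π_F = (242 - Q)q_F - (106q_F). Setting ∂π_F/∂q_F = 0: 136 - 2q_F - (q_A) = 0.
Arcadia's first-order condition: 153 - 2q_A - (q_F) = 0.
Rearranging gives the reaction functions q_F = (136 - q_A)/2 and q_A = (153 - q_F)/2.
Substituting one into the other gives q_F = 119/3 and q_A = 170/3.
Price P = 242 - 289/3 = 437/3.
Forge's profit: (437/3 - 106)·(119/3) = 1573.4444.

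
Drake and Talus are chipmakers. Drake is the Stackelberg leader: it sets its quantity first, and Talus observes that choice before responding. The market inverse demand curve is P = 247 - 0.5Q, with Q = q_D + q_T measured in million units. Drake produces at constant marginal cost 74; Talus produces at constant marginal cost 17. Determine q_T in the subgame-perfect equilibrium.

The follower Talus best-responds to any q_D: π_T = (247 - 0.5Q)q_T - 17q_T.
Setting the follower's marginal profit to zero, 230 - (1/2)q_D - q_T = 0, i.e. q_T = (230 - (1/2)q_D).
The leader anticipates this reaction. Substituting into P = 247 - 0.5Q gives P = 132 - (1/4)q_D, so π_D = (132 - (1/4)q_D)q_D - 74q_D.
Maximising: ∂π_D/∂q_D = 58 - (1/2)q_D = 0, giving q_D = 116.
Then q_T = (230 - (1/2)·116) = 172.

172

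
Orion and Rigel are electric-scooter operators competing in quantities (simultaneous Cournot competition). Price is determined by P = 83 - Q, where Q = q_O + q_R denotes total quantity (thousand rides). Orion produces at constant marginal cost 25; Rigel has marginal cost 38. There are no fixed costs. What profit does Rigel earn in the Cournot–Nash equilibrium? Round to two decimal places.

Orion's profit: π_O = (83 - Q)q_O - (25q_O). Setting ∂π_O/∂q_O = 0: 58 - 2q_O - (q_R) = 0.
Rigel's first-order condition: 45 - 2q_R - (q_O) = 0.
Rearranging gives the reaction functions q_O = (58 - q_R)/2 and q_R = (45 - q_O)/2.
Solving the pair: q_O = 71/3, q_R = 32/3.
Price P = 83 - 103/3 = 146/3.
Rigel's profit: (146/3 - 38)·(32/3) = 1024/9.

113.78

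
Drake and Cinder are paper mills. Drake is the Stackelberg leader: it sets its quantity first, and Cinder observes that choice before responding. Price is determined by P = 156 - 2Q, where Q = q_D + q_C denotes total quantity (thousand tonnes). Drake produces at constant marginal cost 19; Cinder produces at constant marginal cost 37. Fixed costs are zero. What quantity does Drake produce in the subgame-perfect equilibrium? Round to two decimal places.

Solve by backward induction. Given q_D, the follower Cinder maximises π_C = (156 - 2q_D - 2q_C)q_C - 37q_C.
Setting the follower's marginal profit to zero, 119 - 2q_D - 4q_C = 0, i.e. q_C = (119 - 2q_D)/4.
The leader anticipates this reaction. Substituting into P = 156 - 2Q gives P = 193/2 - q_D, so π_D = (193/2 - q_D)q_D - 19q_D.
Leader FOC: 155/2 - 2q_D = 0, so q_D = 155/4.
Then q_C = (119 - 2·(155/4))/4 = 83/8.

38.75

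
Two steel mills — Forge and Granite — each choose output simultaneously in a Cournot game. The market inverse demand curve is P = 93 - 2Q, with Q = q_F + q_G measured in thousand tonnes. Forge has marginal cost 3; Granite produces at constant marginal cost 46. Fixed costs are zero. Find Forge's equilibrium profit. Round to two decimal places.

Forge's profit: π_F = (93 - 2Q)q_F - (3q_F). Setting ∂π_F/∂q_F = 0: 90 - 4q_F - 2(q_G) = 0.
Granite's first-order condition: 47 - 4q_G - 2(q_F) = 0.
Best responses: q_F = (90 - 2q_G)/4, q_G = (47 - 2q_F)/4.
Solving the pair: q_F = 133/6, q_G = 2/3.
Price P = 93 - 2·(137/6) = 142/3.
Forge's profit: (142/3 - 3)·(133/6) = 982.7222.

982.72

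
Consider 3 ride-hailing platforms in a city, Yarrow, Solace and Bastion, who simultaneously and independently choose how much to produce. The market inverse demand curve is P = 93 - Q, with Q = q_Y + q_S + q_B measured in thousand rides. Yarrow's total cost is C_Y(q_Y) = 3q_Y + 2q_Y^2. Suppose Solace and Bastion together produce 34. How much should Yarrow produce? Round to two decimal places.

9.33

With rivals' combined output fixed at 34, Yarrow's profit is π_Y = (93 - 34 - q_Y)q_Y - (3q_Y + 2q_Y²) = (59 - q_Y)q_Y - (3q_Y + 2q_Y²).
∂π_Y/∂q_Y = 56 - 6q_Y = 0, so q_Y = 28/3.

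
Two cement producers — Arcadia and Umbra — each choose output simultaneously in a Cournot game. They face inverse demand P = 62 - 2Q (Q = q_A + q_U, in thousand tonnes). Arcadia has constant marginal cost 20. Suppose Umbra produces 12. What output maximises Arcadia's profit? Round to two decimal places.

4.50

With the rival's output fixed at 12, Arcadia's profit is π_A = (62 - 2·12 - 2q_A)q_A - (20q_A) = (38 - 2q_A)q_A - (20q_A).
∂π_A/∂q_A = 18 - 4q_A = 0, so q_A = 9/2.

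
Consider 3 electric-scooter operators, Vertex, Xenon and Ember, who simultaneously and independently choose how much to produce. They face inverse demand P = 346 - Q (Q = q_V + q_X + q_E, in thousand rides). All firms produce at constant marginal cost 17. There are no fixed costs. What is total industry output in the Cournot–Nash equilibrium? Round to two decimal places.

Each firm earns π_i = (346 - Q)q_i - 17q_i.
First-order condition (treating rivals' output as given): 329 - 2q_i - Σ_{j≠i} q_j = 0.
By symmetry each firm produces the same amount; substituting Σ_{j≠i} q_j = 2q_i yields q_i = 329/4.
Total output Q = 329/4 + 329/4 + 329/4 = 987/4.

246.75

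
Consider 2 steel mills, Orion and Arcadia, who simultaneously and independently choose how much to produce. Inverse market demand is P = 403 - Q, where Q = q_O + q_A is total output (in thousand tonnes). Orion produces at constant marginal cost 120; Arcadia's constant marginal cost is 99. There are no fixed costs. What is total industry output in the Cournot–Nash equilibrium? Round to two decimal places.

195.67

Orion's profit: π_O = (403 - Q)q_O - (120q_O). Setting ∂π_O/∂q_O = 0: 283 - 2q_O - (q_A) = 0.
Arcadia's first-order condition: 304 - 2q_A - (q_O) = 0.
Rearranging gives the reaction functions q_O = (283 - q_A)/2 and q_A = (304 - q_O)/2.
Solving the pair: q_O = 262/3, q_A = 325/3.
Total output Q = 262/3 + 325/3 = 587/3.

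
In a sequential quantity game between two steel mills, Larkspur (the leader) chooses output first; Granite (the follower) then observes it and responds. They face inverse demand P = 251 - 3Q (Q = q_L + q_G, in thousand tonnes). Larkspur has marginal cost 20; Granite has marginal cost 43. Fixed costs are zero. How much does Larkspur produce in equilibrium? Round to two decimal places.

The follower Granite best-responds to any q_L: π_G = (251 - 3Q)q_G - 43q_G.
Follower FOC: 208 - 3q_L - 6q_G = 0, so q_G(q_L) = (208 - 3q_L)/6.
Larkspur substitutes q_G(q_L) into its own profit: π_L = q_L(251 - 3q_L - (208 - 3q_L)/2) - 20q_L = (147 - (3/2)q_L)q_L - 20q_L.
Leader FOC: 127 - 3q_L = 0, so q_L = 127/3.
Then q_G = (208 - 3·(127/3))/6 = 27/2.

42.33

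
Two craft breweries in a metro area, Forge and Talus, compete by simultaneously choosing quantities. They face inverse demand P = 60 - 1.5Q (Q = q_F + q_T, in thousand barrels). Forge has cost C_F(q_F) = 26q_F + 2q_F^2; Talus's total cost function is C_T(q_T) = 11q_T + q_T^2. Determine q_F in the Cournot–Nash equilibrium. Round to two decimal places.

Forge's profit: π_F = (60 - 1.5Q)q_F - (26q_F + 2q_F²). Setting ∂π_F/∂q_F = 0: 34 - 7q_F - (3/2)(q_T) = 0.
Talus's first-order condition: 49 - 5q_T - (3/2)(q_F) = 0.
Best responses: q_F = (34 - (3/2)q_T)/7, q_T = (49 - (3/2)q_F)/5.
Substituting one into the other gives q_F = 386/131 and q_T = 1168/131.

2.95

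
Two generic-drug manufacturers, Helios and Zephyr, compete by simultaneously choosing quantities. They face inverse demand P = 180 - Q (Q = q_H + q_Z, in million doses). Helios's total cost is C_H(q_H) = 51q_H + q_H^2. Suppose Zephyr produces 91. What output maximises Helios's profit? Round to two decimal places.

With the rival's output fixed at 91, Helios's profit is π_H = (180 - 91 - q_H)q_H - (51q_H + q_H²) = (89 - q_H)q_H - (51q_H + q_H²).
∂π_H/∂q_H = 38 - 4q_H = 0, so q_H = 19/2.

9.50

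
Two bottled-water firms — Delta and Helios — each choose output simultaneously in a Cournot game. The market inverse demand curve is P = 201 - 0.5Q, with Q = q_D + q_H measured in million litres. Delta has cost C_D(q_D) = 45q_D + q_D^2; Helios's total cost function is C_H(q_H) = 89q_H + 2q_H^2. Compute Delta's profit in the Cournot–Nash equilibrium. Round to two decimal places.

Delta's profit: π_D = (201 - 0.5Q)q_D - (45q_D + q_D²). Setting ∂π_D/∂q_D = 0: 156 - 3q_D - (1/2)(q_H) = 0.
Helios's first-order condition: 112 - 5q_H - (1/2)(q_D) = 0.
Rearranging gives the reaction functions q_D = (156 - (1/2)q_H)/3 and q_H = (112 - (1/2)q_D)/5.
Solving the pair: q_D = 49.0847, q_H = 1032/59.
Price P = 201 - (1/2)·66.5763 = 167.7119.
Delta's profit: 167.7119·49.0847 - 45·49.0847 - 49.0847² = 3613.9684.

3613.97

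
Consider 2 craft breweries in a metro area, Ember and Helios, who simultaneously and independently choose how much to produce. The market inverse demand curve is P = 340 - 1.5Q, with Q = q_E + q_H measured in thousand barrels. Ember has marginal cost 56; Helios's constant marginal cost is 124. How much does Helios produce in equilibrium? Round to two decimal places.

32.89

Ember's profit: π_E = (340 - 1.5Q)q_E - (56q_E). Setting ∂π_E/∂q_E = 0: 284 - 3q_E - (3/2)(q_H) = 0.
Helios's profit: π_H = (340 - 1.5Q)q_H - (124q_H). Setting ∂π_H/∂q_H = 0: 216 - 3q_H - (3/2)(q_E) = 0.
So q_E = (284 - (3/2)q_H)/3 and q_H = (216 - (3/2)q_E)/3.
Substituting one into the other gives q_E = 704/9 and q_H = 296/9.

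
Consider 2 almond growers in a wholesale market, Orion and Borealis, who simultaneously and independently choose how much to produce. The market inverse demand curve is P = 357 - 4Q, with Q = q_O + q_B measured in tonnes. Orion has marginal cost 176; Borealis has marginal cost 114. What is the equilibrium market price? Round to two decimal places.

Orion's profit: π_O = (357 - 4Q)q_O - (176q_O). Setting ∂π_O/∂q_O = 0: 181 - 8q_O - 4(q_B) = 0.
Borealis's first-order condition: 243 - 8q_B - 4(q_O) = 0.
Best responses: q_O = (181 - 4q_B)/8, q_B = (243 - 4q_O)/8.
Solving the pair: q_O = 119/12, q_B = 305/12.
Total output Q = 106/3, so price P = 357 - 4·(106/3) = 647/3.

215.67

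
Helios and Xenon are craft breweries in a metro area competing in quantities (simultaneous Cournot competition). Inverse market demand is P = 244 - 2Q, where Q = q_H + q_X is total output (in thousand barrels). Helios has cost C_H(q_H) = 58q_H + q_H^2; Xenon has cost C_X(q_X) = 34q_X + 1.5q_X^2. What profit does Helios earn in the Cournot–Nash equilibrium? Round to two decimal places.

1616.19

Helios's profit: π_H = (244 - 2Q)q_H - (58q_H + q_H²). Setting ∂π_H/∂q_H = 0: 186 - 6q_H - 2(q_X) = 0.
Xenon's profit: π_X = (244 - 2Q)q_X - (34q_X + (3/2)q_X²). Setting ∂π_X/∂q_X = 0: 210 - 7q_X - 2(q_H) = 0.
Rearranging gives the reaction functions q_H = (186 - 2q_X)/6 and q_X = (210 - 2q_H)/7.
Solving the pair: q_H = 441/19, q_X = 444/19.
Price P = 244 - 2·(885/19) = 150.8421.
Helios's profit: 150.8421·(441/19) - 58·(441/19) - (441/19)² = 1616.1856.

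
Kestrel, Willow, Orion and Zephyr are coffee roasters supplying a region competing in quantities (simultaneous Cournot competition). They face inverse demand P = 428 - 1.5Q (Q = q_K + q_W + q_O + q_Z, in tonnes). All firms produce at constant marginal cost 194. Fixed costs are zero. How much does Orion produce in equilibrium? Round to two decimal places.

Each firm earns π_i = (428 - 1.5Q)q_i - 194q_i.
Setting ∂π_i/∂q_i = 0 with rivals' quantities fixed: 234 - 3q_i - (3/2)·Σ_{j≠i} q_j = 0.
With identical firms every q_j equals q_i, so Σ_{j≠i} q_j = 3q_i and 234 = (15/2)q_i, giving q_i = 156/5.

31.20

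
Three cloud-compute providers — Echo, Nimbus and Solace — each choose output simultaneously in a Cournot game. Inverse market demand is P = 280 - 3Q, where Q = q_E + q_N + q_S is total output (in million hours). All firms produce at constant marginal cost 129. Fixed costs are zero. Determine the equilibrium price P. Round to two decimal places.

A representative firm's profit is π_i = q_i(280 - 3Q) - 129q_i.
First-order condition (treating rivals' output as given): 151 - 6q_i - 3·Σ_{j≠i} q_j = 0.
With identical firms every q_j equals q_i, so Σ_{j≠i} q_j = 2q_i and 151 = 12q_i, giving q_i = 151/12.
Total output Q = 151/4, so price P = 280 - 3·(151/4) = 667/4.

166.75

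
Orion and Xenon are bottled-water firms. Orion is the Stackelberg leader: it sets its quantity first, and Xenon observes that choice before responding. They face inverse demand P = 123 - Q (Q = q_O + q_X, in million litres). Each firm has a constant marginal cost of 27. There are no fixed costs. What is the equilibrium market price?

Solve by backward induction. Given q_O, the follower Xenon maximises π_X = (123 - q_O - q_X)q_X - 27q_X.
Setting the follower's marginal profit to zero, 96 - q_O - 2q_X = 0, i.e. q_X = (96 - q_O)/2.
Orion substitutes q_X(q_O) into its own profit: π_O = q_O(123 - q_O - (96 - q_O)/2) - 27q_O = (75 - (1/2)q_O)q_O - 27q_O.
Maximising: ∂π_O/∂q_O = 48 - q_O = 0, giving q_O = 48.
Then q_X = (96 - 48)/2 = 24.
Total output Q = 72, so price P = 123 - 72 = 51.

51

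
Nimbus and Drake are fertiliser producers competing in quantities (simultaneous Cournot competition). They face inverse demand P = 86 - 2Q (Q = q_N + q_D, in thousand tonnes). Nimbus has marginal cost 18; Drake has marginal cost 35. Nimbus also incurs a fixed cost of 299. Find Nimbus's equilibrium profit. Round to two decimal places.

Nimbus's profit: π_N = (86 - 2Q)q_N - (18q_N). Setting ∂π_N/∂q_N = 0: 68 - 4q_N - 2(q_D) = 0.
Drake's first-order condition: 51 - 4q_D - 2(q_N) = 0.
So q_N = (68 - 2q_D)/4 and q_D = (51 - 2q_N)/4.
Solving the pair: q_N = 85/6, q_D = 17/3.
Price P = 86 - 2·(119/6) = 139/3.
Nimbus's profit: (139/3 - 18)·(85/6) - 299 = 1843/18.

102.39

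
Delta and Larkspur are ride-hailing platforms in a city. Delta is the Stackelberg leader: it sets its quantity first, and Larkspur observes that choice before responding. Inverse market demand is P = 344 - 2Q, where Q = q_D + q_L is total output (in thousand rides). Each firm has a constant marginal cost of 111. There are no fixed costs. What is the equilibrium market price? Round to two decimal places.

The follower Larkspur best-responds to any q_D: π_L = (344 - 2Q)q_L - 111q_L.
Follower FOC: 233 - 2q_D - 4q_L = 0, so q_L(q_D) = (233 - 2q_D)/4.
Delta substitutes q_L(q_D) into its own profit: π_D = q_D(344 - 2q_D - (233 - 2q_D)/2) - 111q_D = (455/2 - q_D)q_D - 111q_D.
The leader's first-order condition 233/2 - 2q_D = 0 yields q_D = 233/4.
Then q_L = (233 - 2·(233/4))/4 = 233/8.
Total output Q = 699/8, so price P = 344 - 2·(699/8) = 677/4.

169.25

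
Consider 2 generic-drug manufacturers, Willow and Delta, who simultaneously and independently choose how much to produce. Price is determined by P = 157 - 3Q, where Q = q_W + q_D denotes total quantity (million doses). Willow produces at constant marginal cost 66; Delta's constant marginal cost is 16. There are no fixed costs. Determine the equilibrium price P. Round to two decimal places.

79.67

Willow's profit: π_W = (157 - 3Q)q_W - (66q_W). Setting ∂π_W/∂q_W = 0: 91 - 6q_W - 3(q_D) = 0.
Delta's profit: π_D = (157 - 3Q)q_D - (16q_D). Setting ∂π_D/∂q_D = 0: 141 - 6q_D - 3(q_W) = 0.
Rearranging gives the reaction functions q_W = (91 - 3q_D)/6 and q_D = (141 - 3q_W)/6.
Solving the pair: q_W = 41/9, q_D = 191/9.
Total output Q = 232/9, so price P = 157 - 3·(232/9) = 239/3.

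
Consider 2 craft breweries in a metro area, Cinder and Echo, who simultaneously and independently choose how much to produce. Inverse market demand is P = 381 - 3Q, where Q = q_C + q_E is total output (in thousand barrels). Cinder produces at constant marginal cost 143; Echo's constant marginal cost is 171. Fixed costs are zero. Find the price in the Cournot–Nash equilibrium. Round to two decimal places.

Cinder's profit: π_C = (381 - 3Q)q_C - (143q_C). Setting ∂π_C/∂q_C = 0: 238 - 6q_C - 3(q_E) = 0.
Echo's profit: π_E = (381 - 3Q)q_E - (171q_E). Setting ∂π_E/∂q_E = 0: 210 - 6q_E - 3(q_C) = 0.
So q_C = (238 - 3q_E)/6 and q_E = (210 - 3q_C)/6.
Substituting one into the other gives q_C = 266/9 and q_E = 182/9.
Total output Q = 448/9, so price P = 381 - 3·(448/9) = 695/3.

231.67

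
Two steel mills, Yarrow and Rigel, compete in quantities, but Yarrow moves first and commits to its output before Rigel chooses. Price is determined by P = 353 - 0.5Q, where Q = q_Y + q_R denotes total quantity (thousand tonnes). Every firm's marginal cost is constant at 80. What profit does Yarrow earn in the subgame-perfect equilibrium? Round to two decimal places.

18632.25

The follower Rigel best-responds to any q_Y: π_R = (353 - 0.5Q)q_R - 80q_R.
Follower FOC: 273 - (1/2)q_Y - q_R = 0, so q_R(q_Y) = (273 - (1/2)q_Y).
Yarrow substitutes q_R(q_Y) into its own profit: π_Y = q_Y(353 - (1/2)q_Y - (273 - (1/2)q_Y)/2) - 80q_Y = (433/2 - (1/4)q_Y)q_Y - 80q_Y.
The leader's first-order condition 273/2 - (1/2)q_Y = 0 yields q_Y = 273.
Then q_R = (273 - (1/2)·273) = 273/2.
Price P = 353 - (1/2)·(819/2) = 593/4.
Yarrow's profit: (593/4 - 80)·273 = 18632.2500.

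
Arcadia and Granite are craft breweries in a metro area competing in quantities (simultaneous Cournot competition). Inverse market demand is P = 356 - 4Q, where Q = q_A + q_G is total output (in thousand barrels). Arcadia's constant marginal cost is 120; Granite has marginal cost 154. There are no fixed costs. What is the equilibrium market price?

Arcadia's profit: π_A = (356 - 4Q)q_A - (120q_A). Setting ∂π_A/∂q_A = 0: 236 - 8q_A - 4(q_G) = 0.
Granite's first-order condition: 202 - 8q_G - 4(q_A) = 0.
Rearranging gives the reaction functions q_A = (236 - 4q_G)/8 and q_G = (202 - 4q_A)/8.
Solving the pair: q_A = 45/2, q_G = 14.
Total output Q = 73/2, so price P = 356 - 4·(73/2) = 210.

210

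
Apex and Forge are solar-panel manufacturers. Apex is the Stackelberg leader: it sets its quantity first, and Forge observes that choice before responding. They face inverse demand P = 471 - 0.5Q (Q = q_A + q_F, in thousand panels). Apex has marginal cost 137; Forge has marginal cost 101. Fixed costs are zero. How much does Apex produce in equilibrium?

298

The follower Forge best-responds to any q_A: π_F = (471 - 0.5Q)q_F - 101q_F.
∂π_F/∂q_F = 370 - (1/2)q_A - q_F = 0 gives the reaction function q_F = (370 - (1/2)q_A).
The leader anticipates this reaction. Substituting into P = 471 - 0.5Q gives P = 286 - (1/4)q_A, so π_A = (286 - (1/4)q_A)q_A - 137q_A.
The leader's first-order condition 149 - (1/2)q_A = 0 yields q_A = 298.
Then q_F = (370 - (1/2)·298) = 221.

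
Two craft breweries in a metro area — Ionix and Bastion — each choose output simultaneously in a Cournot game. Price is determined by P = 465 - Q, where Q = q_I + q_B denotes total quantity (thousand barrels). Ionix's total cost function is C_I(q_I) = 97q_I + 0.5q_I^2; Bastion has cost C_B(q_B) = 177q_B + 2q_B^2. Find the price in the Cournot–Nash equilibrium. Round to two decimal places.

Ionix's profit: π_I = (465 - Q)q_I - (97q_I + (1/2)q_I²). Setting ∂π_I/∂q_I = 0: 368 - 3q_I - (q_B) = 0.
Bastion's first-order condition: 288 - 6q_B - (q_I) = 0.
So q_I = (368 - q_B)/3 and q_B = (288 - q_I)/6.
Substituting one into the other gives q_I = 1920/17 and q_B = 496/17.
Total output Q = 142.1176, so price P = 465 - 142.1176 = 322.8824.

322.88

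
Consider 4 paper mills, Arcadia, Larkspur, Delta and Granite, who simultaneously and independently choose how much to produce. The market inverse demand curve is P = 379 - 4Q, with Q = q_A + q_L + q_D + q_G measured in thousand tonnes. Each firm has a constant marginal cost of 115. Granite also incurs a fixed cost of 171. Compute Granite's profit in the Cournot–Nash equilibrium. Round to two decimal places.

525.96

Each firm earns π_i = (379 - 4Q)q_i - 115q_i.
Setting ∂π_i/∂q_i = 0 with rivals' quantities fixed: 264 - 8q_i - 4·Σ_{j≠i} q_j = 0.
With identical firms every q_j equals q_i, so Σ_{j≠i} q_j = 3q_i and 264 = 20q_i, giving q_i = 66/5.
Price P = 379 - 4·(264/5) = 839/5.
Granite's profit: (839/5 - 115)·(66/5) - 171 = 525.9600.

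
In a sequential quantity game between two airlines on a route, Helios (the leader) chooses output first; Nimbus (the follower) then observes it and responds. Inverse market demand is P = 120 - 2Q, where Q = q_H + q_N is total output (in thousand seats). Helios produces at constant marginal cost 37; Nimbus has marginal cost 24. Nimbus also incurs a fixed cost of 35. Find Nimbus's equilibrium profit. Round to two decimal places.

430.13

The follower Nimbus best-responds to any q_H: π_N = (120 - 2Q)q_N - 24q_N.
Setting the follower's marginal profit to zero, 96 - 2q_H - 4q_N = 0, i.e. q_N = (96 - 2q_H)/4.
The leader anticipates this reaction. Substituting into P = 120 - 2Q gives P = 72 - q_H, so π_H = (72 - q_H)q_H - 37q_H.
The leader's first-order condition 35 - 2q_H = 0 yields q_H = 35/2.
Then q_N = (96 - 2·(35/2))/4 = 61/4.
Price P = 120 - 2·(131/4) = 109/2.
Nimbus's profit: (109/2 - 24)·(61/4) - 35 = 430.1250.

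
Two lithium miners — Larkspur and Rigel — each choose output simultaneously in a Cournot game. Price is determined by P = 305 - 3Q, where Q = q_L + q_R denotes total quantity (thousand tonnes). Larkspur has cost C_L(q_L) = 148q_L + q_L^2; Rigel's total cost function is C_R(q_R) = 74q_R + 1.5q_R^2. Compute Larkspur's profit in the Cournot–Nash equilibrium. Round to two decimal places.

522.45

Larkspur's profit: π_L = (305 - 3Q)q_L - (148q_L + q_L²). Setting ∂π_L/∂q_L = 0: 157 - 8q_L - 3(q_R) = 0.
Rigel's profit: π_R = (305 - 3Q)q_R - (74q_R + (3/2)q_R²). Setting ∂π_R/∂q_R = 0: 231 - 9q_R - 3(q_L) = 0.
So q_L = (157 - 3q_R)/8 and q_R = (231 - 3q_L)/9.
Solving the pair: q_L = 80/7, q_R = 153/7.
Price P = 305 - 3·(233/7) = 1436/7.
Larkspur's profit: (1436/7)·(80/7) - 148·(80/7) - (80/7)² = 522.4490.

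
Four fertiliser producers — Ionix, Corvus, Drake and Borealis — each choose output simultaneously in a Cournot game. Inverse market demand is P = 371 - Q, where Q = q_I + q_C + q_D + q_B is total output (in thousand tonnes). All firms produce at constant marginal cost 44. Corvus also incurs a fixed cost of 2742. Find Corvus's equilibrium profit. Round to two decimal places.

A representative firm's profit is π_i = q_i(371 - Q) - 44q_i.
First-order condition (treating rivals' output as given): 327 - 2q_i - Σ_{j≠i} q_j = 0.
With identical firms every q_j equals q_i, so Σ_{j≠i} q_j = 3q_i and 327 = 5q_i, giving q_i = 327/5.
Price P = 371 - 1308/5 = 547/5.
Corvus's profit: (547/5 - 44)·(327/5) - 2742 = 1535.1600.

1535.16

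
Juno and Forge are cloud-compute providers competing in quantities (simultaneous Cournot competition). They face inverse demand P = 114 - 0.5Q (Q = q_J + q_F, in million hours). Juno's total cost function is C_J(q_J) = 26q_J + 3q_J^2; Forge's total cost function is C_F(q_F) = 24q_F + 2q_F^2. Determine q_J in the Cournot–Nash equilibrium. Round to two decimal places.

11.37

Juno's profit: π_J = (114 - 0.5Q)q_J - (26q_J + 3q_J²). Setting ∂π_J/∂q_J = 0: 88 - 7q_J - (1/2)(q_F) = 0.
Forge's profit: π_F = (114 - 0.5Q)q_F - (24q_F + 2q_F²). Setting ∂π_F/∂q_F = 0: 90 - 5q_F - (1/2)(q_J) = 0.
So q_J = (88 - (1/2)q_F)/7 and q_F = (90 - (1/2)q_J)/5.
Substituting one into the other gives q_J = 1580/139 and q_F = 16.8633.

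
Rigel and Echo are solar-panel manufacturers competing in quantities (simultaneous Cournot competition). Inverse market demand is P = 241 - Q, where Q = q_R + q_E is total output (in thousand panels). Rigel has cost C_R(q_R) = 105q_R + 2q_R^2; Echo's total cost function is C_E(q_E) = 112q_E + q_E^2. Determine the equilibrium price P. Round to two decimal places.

195.22

Rigel's profit: π_R = (241 - Q)q_R - (105q_R + 2q_R²). Setting ∂π_R/∂q_R = 0: 136 - 6q_R - (q_E) = 0.
Echo's first-order condition: 129 - 4q_E - (q_R) = 0.
So q_R = (136 - q_E)/6 and q_E = (129 - q_R)/4.
Solving the pair: q_R = 415/23, q_E = 638/23.
Total output Q = 1053/23, so price P = 241 - 1053/23 = 195.2174.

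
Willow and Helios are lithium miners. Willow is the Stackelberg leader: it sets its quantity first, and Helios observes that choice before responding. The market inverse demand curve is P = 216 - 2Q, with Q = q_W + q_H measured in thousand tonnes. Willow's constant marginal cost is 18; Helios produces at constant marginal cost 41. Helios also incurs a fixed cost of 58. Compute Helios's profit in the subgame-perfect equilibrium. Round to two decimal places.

The follower Helios best-responds to any q_W: π_H = (216 - 2Q)q_H - 41q_H.
Follower FOC: 175 - 2q_W - 4q_H = 0, so q_H(q_W) = (175 - 2q_W)/4.
Willow substitutes q_H(q_W) into its own profit: π_W = q_W(216 - 2q_W - (175 - 2q_W)/2) - 18q_W = (257/2 - q_W)q_W - 18q_W.
Leader FOC: 221/2 - 2q_W = 0, so q_W = 221/4.
Then q_H = (175 - 2·(221/4))/4 = 129/8.
Price P = 216 - 2·(571/8) = 293/4.
Helios's profit: (293/4 - 41)·(129/8) - 58 = 462.0313.

462.03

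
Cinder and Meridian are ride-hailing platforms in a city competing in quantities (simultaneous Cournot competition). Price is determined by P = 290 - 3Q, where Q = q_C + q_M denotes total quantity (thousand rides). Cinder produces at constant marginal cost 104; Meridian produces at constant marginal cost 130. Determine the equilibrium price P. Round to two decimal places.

Cinder's profit: π_C = (290 - 3Q)q_C - (104q_C). Setting ∂π_C/∂q_C = 0: 186 - 6q_C - 3(q_M) = 0.
Meridian's first-order condition: 160 - 6q_M - 3(q_C) = 0.
Rearranging gives the reaction functions q_C = (186 - 3q_M)/6 and q_M = (160 - 3q_C)/6.
Solving the pair: q_C = 212/9, q_M = 134/9.
Total output Q = 346/9, so price P = 290 - 3·(346/9) = 524/3.

174.67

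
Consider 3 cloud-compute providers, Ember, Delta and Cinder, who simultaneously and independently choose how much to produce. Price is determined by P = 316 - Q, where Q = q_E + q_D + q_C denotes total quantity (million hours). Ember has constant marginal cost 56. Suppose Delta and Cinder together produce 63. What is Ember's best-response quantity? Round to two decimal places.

With rivals' combined output fixed at 63, Ember's profit is π_E = (316 - 63 - q_E)q_E - (56q_E) = (253 - q_E)q_E - (56q_E).
∂π_E/∂q_E = 197 - 2q_E = 0, so q_E = 197/2.

98.50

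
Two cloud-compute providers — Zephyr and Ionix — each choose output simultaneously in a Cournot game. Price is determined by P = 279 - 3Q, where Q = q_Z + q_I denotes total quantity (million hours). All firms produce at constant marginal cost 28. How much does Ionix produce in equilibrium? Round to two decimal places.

A representative firm's profit is π_i = q_i(279 - 3Q) - 28q_i.
Setting ∂π_i/∂q_i = 0 with rivals' quantities fixed: 251 - 6q_i - 3q_j = 0.
With identical firms every q_j equals q_i, so q_j = q_i and 251 = 9q_i, giving q_i = 251/9.

27.89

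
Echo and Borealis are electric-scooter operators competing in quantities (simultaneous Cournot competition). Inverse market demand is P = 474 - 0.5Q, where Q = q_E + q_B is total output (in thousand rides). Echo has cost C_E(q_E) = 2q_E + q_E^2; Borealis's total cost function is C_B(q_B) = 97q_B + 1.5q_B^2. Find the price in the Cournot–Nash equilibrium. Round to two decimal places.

363.60

Echo's profit: π_E = (474 - 0.5Q)q_E - (2q_E + q_E²). Setting ∂π_E/∂q_E = 0: 472 - 3q_E - (1/2)(q_B) = 0.
Borealis's profit: π_B = (474 - 0.5Q)q_B - (97q_B + (3/2)q_B²). Setting ∂π_B/∂q_B = 0: 377 - 4q_B - (1/2)(q_E) = 0.
Best responses: q_E = (472 - (1/2)q_B)/3, q_B = (377 - (1/2)q_E)/4.
Substituting one into the other gives q_E = 144.6383 and q_B = 76.1702.
Total output Q = 220.8085, so price P = 474 - (1/2)·220.8085 = 363.5957.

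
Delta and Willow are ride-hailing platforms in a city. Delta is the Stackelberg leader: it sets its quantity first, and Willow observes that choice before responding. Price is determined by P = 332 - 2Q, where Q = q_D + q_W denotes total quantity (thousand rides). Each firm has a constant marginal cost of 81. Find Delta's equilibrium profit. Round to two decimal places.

Solve by backward induction. Given q_D, the follower Willow maximises π_W = (332 - 2q_D - 2q_W)q_W - 81q_W.
Setting the follower's marginal profit to zero, 251 - 2q_D - 4q_W = 0, i.e. q_W = (251 - 2q_D)/4.
Delta substitutes q_W(q_D) into its own profit: π_D = q_D(332 - 2q_D - (251 - 2q_D)/2) - 81q_D = (413/2 - q_D)q_D - 81q_D.
Leader FOC: 251/2 - 2q_D = 0, so q_D = 251/4.
Then q_W = (251 - 2·(251/4))/4 = 251/8.
Price P = 332 - 2·(753/8) = 575/4.
Delta's profit: (575/4 - 81)·(251/4) = 3937.5625.

3937.56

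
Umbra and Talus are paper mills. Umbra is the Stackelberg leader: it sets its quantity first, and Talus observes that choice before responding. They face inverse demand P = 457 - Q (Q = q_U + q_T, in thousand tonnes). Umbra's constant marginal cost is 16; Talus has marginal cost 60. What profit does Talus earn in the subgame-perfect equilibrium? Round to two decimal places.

The follower Talus best-responds to any q_U: π_T = (457 - Q)q_T - 60q_T.
Setting the follower's marginal profit to zero, 397 - q_U - 2q_T = 0, i.e. q_T = (397 - q_U)/2.
Umbra substitutes q_T(q_U) into its own profit: π_U = q_U(457 - q_U - (397 - q_U)/2) - 16q_U = (517/2 - (1/2)q_U)q_U - 16q_U.
Maximising: ∂π_U/∂q_U = 485/2 - q_U = 0, giving q_U = 485/2.
Then q_T = (397 - 485/2)/2 = 309/4.
Price P = 457 - 1279/4 = 549/4.
Talus's profit: (549/4 - 60)·(309/4) = 5967.5625.

5967.56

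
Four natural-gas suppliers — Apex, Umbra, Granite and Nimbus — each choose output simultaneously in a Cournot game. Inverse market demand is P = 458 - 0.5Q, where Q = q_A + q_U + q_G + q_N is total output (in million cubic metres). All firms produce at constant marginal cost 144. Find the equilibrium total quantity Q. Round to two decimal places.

502.40

Each firm earns π_i = (458 - 0.5Q)q_i - 144q_i.
First-order condition (treating rivals' output as given): 314 - q_i - (1/2)·Σ_{j≠i} q_j = 0.
With identical firms every q_j equals q_i, so Σ_{j≠i} q_j = 3q_i and 314 = (5/2)q_i, giving q_i = 628/5.
Total output Q = 628/5 + 628/5 + 628/5 + 628/5 = 502.4000.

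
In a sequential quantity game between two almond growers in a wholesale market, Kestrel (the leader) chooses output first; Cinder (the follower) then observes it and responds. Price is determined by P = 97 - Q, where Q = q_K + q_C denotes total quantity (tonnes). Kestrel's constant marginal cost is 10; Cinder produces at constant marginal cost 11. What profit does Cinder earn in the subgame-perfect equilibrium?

Solve by backward induction. Given q_K, the follower Cinder maximises π_C = (97 - q_K - q_C)q_C - 11q_C.
∂π_C/∂q_C = 86 - q_K - 2q_C = 0 gives the reaction function q_C = (86 - q_K)/2.
Kestrel substitutes q_C(q_K) into its own profit: π_K = q_K(97 - q_K - (86 - q_K)/2) - 10q_K = (54 - (1/2)q_K)q_K - 10q_K.
Maximising: ∂π_K/∂q_K = 44 - q_K = 0, giving q_K = 44.
Then q_C = (86 - 44)/2 = 21.
Price P = 97 - 65 = 32.
Cinder's profit: (32 - 11)·21 = 441.

441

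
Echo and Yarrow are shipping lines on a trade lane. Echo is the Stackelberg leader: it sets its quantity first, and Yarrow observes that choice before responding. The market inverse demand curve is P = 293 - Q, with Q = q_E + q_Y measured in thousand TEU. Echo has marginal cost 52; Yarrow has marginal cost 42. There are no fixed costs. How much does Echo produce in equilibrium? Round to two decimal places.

115.50

The follower Yarrow best-responds to any q_E: π_Y = (293 - Q)q_Y - 42q_Y.
Follower FOC: 251 - q_E - 2q_Y = 0, so q_Y(q_E) = (251 - q_E)/2.
The leader anticipates this reaction. Substituting into P = 293 - Q gives P = 335/2 - (1/2)q_E, so π_E = (335/2 - (1/2)q_E)q_E - 52q_E.
Maximising: ∂π_E/∂q_E = 231/2 - q_E = 0, giving q_E = 231/2.
Then q_Y = (251 - 231/2)/2 = 271/4.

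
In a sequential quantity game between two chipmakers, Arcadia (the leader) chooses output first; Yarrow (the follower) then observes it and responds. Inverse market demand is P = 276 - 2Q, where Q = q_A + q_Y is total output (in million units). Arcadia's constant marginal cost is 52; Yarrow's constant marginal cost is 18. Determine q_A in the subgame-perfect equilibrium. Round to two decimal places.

The follower Yarrow best-responds to any q_A: π_Y = (276 - 2Q)q_Y - 18q_Y.
Setting the follower's marginal profit to zero, 258 - 2q_A - 4q_Y = 0, i.e. q_Y = (258 - 2q_A)/4.
Arcadia substitutes q_Y(q_A) into its own profit: π_A = q_A(276 - 2q_A - (258 - 2q_A)/2) - 52q_A = (147 - q_A)q_A - 52q_A.
The leader's first-order condition 95 - 2q_A = 0 yields q_A = 95/2.
Then q_Y = (258 - 2·(95/2))/4 = 163/4.

47.50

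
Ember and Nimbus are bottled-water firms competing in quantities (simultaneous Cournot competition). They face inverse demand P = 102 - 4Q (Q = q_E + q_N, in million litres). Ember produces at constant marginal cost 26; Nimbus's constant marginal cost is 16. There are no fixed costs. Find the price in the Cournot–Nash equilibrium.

48

Ember's profit: π_E = (102 - 4Q)q_E - (26q_E). Setting ∂π_E/∂q_E = 0: 76 - 8q_E - 4(q_N) = 0.
Nimbus's profit: π_N = (102 - 4Q)q_N - (16q_N). Setting ∂π_N/∂q_N = 0: 86 - 8q_N - 4(q_E) = 0.
Rearranging gives the reaction functions q_E = (76 - 4q_N)/8 and q_N = (86 - 4q_E)/8.
Solving the pair: q_E = 11/2, q_N = 8.
Total output Q = 27/2, so price P = 102 - 4·(27/2) = 48.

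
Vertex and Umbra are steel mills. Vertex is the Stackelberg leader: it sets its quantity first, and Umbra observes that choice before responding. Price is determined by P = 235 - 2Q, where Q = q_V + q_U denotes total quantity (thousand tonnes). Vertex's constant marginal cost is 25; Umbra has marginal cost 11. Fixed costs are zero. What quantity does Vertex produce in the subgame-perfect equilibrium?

49

Solve by backward induction. Given q_V, the follower Umbra maximises π_U = (235 - 2q_V - 2q_U)q_U - 11q_U.
∂π_U/∂q_U = 224 - 2q_V - 4q_U = 0 gives the reaction function q_U = (224 - 2q_V)/4.
The leader anticipates this reaction. Substituting into P = 235 - 2Q gives P = 123 - q_V, so π_V = (123 - q_V)q_V - 25q_V.
The leader's first-order condition 98 - 2q_V = 0 yields q_V = 49.
Then q_U = (224 - 2·49)/4 = 63/2.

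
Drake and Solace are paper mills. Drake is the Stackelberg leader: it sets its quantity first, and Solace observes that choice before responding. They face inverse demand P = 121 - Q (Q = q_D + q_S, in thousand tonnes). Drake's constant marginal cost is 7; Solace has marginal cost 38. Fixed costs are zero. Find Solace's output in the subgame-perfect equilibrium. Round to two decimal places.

5.25

Solve by backward induction. Given q_D, the follower Solace maximises π_S = (121 - q_D - q_S)q_S - 38q_S.
Follower FOC: 83 - q_D - 2q_S = 0, so q_S(q_D) = (83 - q_D)/2.
The leader anticipates this reaction. Substituting into P = 121 - Q gives P = 159/2 - (1/2)q_D, so π_D = (159/2 - (1/2)q_D)q_D - 7q_D.
Maximising: ∂π_D/∂q_D = 145/2 - q_D = 0, giving q_D = 145/2.
Then q_S = (83 - 145/2)/2 = 21/4.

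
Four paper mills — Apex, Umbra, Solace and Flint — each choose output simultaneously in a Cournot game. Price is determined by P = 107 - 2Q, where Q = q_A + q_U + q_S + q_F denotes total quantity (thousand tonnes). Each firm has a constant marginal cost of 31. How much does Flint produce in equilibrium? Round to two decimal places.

A representative firm's profit is π_i = q_i(107 - 2Q) - 31q_i.
Setting ∂π_i/∂q_i = 0 with rivals' quantities fixed: 76 - 4q_i - 2·Σ_{j≠i} q_j = 0.
By symmetry each firm produces the same amount; substituting Σ_{j≠i} q_j = 3q_i yields q_i = 76/10 = 38/5.

7.60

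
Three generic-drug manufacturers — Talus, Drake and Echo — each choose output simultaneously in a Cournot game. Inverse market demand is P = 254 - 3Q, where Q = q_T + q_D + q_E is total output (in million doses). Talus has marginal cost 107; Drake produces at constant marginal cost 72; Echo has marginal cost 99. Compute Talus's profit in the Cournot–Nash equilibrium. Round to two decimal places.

225.33

Talus's profit: π_T = (254 - 3Q)q_T - (107q_T). Setting ∂π_T/∂q_T = 0: 147 - 6q_T - 3(q_D + q_E) = 0.
Drake's profit: π_D = (254 - 3Q)q_D - (72q_D). Setting ∂π_D/∂q_D = 0: 182 - 6q_D - 3(q_T + q_E) = 0.
Echo's profit: π_E = (254 - 3Q)q_E - (99q_E). Setting ∂π_E/∂q_E = 0: 155 - 6q_E - 3(q_T + q_D) = 0.
Summing all 3 equations gives 484 − 12Q = 0, hence Q = 121/3.
Back-substituting: q_T = (147 − 121)/3 = 26/3, q_D = (182 − 121)/3 = 61/3, q_E = (155 − 121)/3 = 34/3.
Price P = 254 - 3·(121/3) = 133.
Talus's profit: (133 - 107)·(26/3) = 676/3.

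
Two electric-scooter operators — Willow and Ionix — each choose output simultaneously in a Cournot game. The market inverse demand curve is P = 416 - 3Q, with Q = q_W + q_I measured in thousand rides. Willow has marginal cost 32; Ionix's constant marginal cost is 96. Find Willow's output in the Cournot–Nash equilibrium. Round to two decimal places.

49.78

Willow's profit: π_W = (416 - 3Q)q_W - (32q_W). Setting ∂π_W/∂q_W = 0: 384 - 6q_W - 3(q_I) = 0.
Ionix's profit: π_I = (416 - 3Q)q_I - (96q_I). Setting ∂π_I/∂q_I = 0: 320 - 6q_I - 3(q_W) = 0.
Best responses: q_W = (384 - 3q_I)/6, q_I = (320 - 3q_W)/6.
Substituting one into the other gives q_W = 448/9 and q_I = 256/9.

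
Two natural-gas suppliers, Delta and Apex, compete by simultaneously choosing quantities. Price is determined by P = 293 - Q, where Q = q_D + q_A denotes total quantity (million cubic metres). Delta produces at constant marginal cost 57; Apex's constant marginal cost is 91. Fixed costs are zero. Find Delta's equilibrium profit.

8100

Delta's profit: π_D = (293 - Q)q_D - (57q_D). Setting ∂π_D/∂q_D = 0: 236 - 2q_D - (q_A) = 0.
Apex's first-order condition: 202 - 2q_A - (q_D) = 0.
Best responses: q_D = (236 - q_A)/2, q_A = (202 - q_D)/2.
Substituting one into the other gives q_D = 90 and q_A = 56.
Price P = 293 - 146 = 147.
Delta's profit: (147 - 57)·90 = 8100.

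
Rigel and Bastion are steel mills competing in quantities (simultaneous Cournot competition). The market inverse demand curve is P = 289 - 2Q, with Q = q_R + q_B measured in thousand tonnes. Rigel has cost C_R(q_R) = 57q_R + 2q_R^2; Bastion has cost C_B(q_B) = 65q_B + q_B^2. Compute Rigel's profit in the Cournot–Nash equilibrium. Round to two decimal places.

Rigel's profit: π_R = (289 - 2Q)q_R - (57q_R + 2q_R²). Setting ∂π_R/∂q_R = 0: 232 - 8q_R - 2(q_B) = 0.
Bastion's first-order condition: 224 - 6q_B - 2(q_R) = 0.
Rearranging gives the reaction functions q_R = (232 - 2q_B)/8 and q_B = (224 - 2q_R)/6.
Substituting one into the other gives q_R = 236/11 and q_B = 332/11.
Price P = 289 - 2·(568/11) = 185.7273.
Rigel's profit: 185.7273·(236/11) - 57·(236/11) - 2(236/11)² = 1841.1901.

1841.19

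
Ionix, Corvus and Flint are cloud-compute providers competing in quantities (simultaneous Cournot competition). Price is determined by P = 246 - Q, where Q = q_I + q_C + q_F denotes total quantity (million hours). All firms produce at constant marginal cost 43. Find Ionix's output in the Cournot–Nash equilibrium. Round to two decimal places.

50.75

Each firm earns π_i = (246 - Q)q_i - 43q_i.
First-order condition (treating rivals' output as given): 203 - 2q_i - Σ_{j≠i} q_j = 0.
By symmetry each firm produces the same amount; substituting Σ_{j≠i} q_j = 2q_i yields q_i = 203/4.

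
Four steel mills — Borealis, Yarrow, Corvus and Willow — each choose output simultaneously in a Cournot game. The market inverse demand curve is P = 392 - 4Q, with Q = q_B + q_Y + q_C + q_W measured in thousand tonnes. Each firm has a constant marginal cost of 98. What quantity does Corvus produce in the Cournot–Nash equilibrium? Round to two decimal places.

A representative firm's profit is π_i = q_i(392 - 4Q) - 98q_i.
Setting ∂π_i/∂q_i = 0 with rivals' quantities fixed: 294 - 8q_i - 4·Σ_{j≠i} q_j = 0.
With identical firms every q_j equals q_i, so Σ_{j≠i} q_j = 3q_i and 294 = 20q_i, giving q_i = 147/10.

14.70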